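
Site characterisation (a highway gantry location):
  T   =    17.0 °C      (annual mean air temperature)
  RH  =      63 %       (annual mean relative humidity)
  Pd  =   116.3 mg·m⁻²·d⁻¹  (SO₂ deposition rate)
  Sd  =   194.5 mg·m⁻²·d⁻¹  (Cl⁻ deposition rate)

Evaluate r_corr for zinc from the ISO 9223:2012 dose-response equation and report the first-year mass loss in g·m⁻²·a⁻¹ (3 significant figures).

r_corr = 25.9 g·m⁻²·a⁻¹

zinc: T>10 °C ⇒ hinge -0.071·(17.0−10) = -0.4970
  sulphur-dioxide contribution → 1.154 μm/a
  chloride contribution → 2.478 μm/a
  total first-year rate 3.632 μm/a
Convert to mass loss: 3.632 μm/a × 7.14 g/cm³ = 25.93 g·m⁻²·a⁻¹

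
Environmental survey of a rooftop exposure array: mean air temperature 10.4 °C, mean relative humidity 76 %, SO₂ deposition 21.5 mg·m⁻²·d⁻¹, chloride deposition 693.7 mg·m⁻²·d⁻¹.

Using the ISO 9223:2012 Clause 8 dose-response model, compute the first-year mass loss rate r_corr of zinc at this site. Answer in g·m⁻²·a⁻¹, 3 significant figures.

zinc: temperature factor f = -0.071·(0.4) = -0.0284
  Pd branch = 0.0129·Pd^0.44·e^(0.046·RH+f) = 1.595 μm/a
  Sd branch = 0.0175·Sd^0.57·e^(0.008·RH+0.085·T) = 3.239 μm/a
  sum: 1.595 + 3.239 → r_corr = 4.835 μm/a
Convert to mass loss: 4.835 μm/a × 7.14 g/cm³ = 34.52 g·m⁻²·a⁻¹

r_corr = 34.5 g·m⁻²·a⁻¹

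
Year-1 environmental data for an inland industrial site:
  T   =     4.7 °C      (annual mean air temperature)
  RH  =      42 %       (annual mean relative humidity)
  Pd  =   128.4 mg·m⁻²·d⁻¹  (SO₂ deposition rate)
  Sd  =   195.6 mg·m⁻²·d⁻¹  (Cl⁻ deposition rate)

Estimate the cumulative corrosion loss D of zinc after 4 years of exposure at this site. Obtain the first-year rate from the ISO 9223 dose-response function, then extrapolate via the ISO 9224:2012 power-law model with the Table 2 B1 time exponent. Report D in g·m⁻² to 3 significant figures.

zinc: T≤10 °C ⇒ hinge +0.038·(4.7−10) = -0.2014
  sulphur-dioxide contribution → 0.6165 μm/a
  chloride contribution → 0.7388 μm/a
  ⇒ r_corr(zinc) = 1.355 μm/a
Power-law: D(4) = r_corr · 4^0.813
  D(4) = 1.355 × 4^0.813 = 1.355 × 3.087 = 4.183 μm
  Mass loss = 4.183 μm × 7.14 g/cm³ = 29.87 g·m⁻²

D(4) = 29.9 g·m⁻²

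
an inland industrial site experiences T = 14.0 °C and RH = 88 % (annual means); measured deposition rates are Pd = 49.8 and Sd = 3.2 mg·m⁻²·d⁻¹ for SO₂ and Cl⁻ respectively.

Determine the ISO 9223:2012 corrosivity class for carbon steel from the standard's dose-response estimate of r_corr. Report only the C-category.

carbon steel: T>10 °C ⇒ hinge -0.054·(14.0−10) = -0.2160
  sulphur-dioxide contribution → 63.25 μm/a
  chloride contribution → 6.702 μm/a
  ⇒ r_corr(carbon steel) = 69.96 μm/a
ISO 9223 Table 2 (carbon steel): 50 < 70 ≤ 80 μm/a ⇒ C4

C4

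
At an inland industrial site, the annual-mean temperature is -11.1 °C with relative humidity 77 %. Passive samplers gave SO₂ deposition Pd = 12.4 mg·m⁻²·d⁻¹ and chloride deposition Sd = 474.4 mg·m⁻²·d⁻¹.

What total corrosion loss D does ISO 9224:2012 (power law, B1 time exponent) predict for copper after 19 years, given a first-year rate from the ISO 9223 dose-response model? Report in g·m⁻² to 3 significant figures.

D(19) = 36.4 g·m⁻²

copper: T≤10 °C ⇒ hinge +0.126·(-11.1−10) = -2.6586
  sulphur-dioxide contribution → 0.06714 μm/a
  chloride contribution → 0.5023 μm/a
  ⇒ r_corr(copper) = 0.5694 μm/a
ISO 9224: D(t) = r_corr · t^b with b = 0.667 (copper, B1)
  D(19) = 0.5694 × 19^0.667 = 0.5694 × 7.127 = 4.058 μm
  Mass loss = 4.058 μm × 8.96 g/cm³ = 36.36 g·m⁻²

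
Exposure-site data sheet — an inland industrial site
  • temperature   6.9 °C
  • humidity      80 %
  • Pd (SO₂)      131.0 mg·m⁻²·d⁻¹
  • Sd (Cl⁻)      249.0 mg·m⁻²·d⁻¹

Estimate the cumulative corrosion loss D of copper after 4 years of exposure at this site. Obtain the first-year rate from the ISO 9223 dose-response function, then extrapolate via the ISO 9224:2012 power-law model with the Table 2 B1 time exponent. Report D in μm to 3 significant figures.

copper: temperature factor f = +0.126·(-3.1) = -0.3906
  SO₂ term: 0.0053·131.0^0.26·exp(0.059·80-0.3906) = 1.429
  Cl⁻ term: 0.01025·249.0^0.27·exp(0.036·80+0.049·6.9) = 1.136
  sum: 1.429 + 1.136 → r_corr = 2.565 μm/a
Long-term exponent b (ISO 9224 Table 2, B1) = 0.667
  D(4) = 2.565 × 4^0.667 = 2.565 × 2.521 = 6.466 μm

D(4) = 6.47 μm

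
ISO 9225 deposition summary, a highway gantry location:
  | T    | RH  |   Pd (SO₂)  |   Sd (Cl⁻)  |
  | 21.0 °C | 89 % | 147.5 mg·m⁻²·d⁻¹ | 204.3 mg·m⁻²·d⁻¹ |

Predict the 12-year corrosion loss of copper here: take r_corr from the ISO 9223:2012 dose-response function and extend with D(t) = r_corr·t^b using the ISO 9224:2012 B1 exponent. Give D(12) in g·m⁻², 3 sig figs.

D(12) = 212 g·m⁻²

copper: temperature factor f = -0.080·(11.0) = -0.8800
  SO₂ term: 0.0053·147.5^0.26·exp(0.059·89-0.8800) = 1.536
  Sd branch = 0.01025·Sd^0.27·e^(0.036·RH+0.049·T) = 2.971 μm/a
  r_corr = 1.536 + 2.971 = 4.507 μm/a
ISO 9224: D(t) = r_corr · t^b with b = 0.667 (copper, B1)
  D(12) = 4.507 × 12^0.667 = 4.507 × 5.246 = 23.64 μm
  Mass loss = 23.64 μm × 8.96 g/cm³ = 211.8 g·m⁻²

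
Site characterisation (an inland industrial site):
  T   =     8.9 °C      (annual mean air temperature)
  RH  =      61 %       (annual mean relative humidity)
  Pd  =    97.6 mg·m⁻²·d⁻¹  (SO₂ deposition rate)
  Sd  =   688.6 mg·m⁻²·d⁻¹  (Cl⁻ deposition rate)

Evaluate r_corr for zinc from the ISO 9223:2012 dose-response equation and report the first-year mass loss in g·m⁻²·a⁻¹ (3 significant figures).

r_corr = 29.0 g·m⁻²·a⁻¹

zinc: f(T) = +0.038·(T−10) [T≤10 °C] = -0.0418
  sulphur-dioxide contribution → 1.536 μm/a
  chloride contribution → 2.519 μm/a
  ⇒ r_corr(zinc) = 4.055 μm/a
Convert to mass loss: 4.055 μm/a × 7.14 g/cm³ = 28.95 g·m⁻²·a⁻¹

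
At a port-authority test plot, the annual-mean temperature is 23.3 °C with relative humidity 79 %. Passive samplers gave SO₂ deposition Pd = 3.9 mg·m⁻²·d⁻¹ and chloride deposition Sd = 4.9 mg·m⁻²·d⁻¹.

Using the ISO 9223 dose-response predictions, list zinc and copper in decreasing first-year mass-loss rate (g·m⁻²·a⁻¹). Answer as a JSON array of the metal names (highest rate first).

["copper", "zinc"]

zinc: f(T) = -0.071·(T−10) [T>10 °C] = -0.9443
  Pd branch = 0.0129·Pd^0.44·e^(0.046·RH+f) = 0.3458 μm/a
  Cl⁻ term: 0.0175·4.9^0.57·exp(0.008·79+0.085·23.3) = 0.5903
  r_corr = 0.3458 + 0.5903 = 0.936 μm/a
  mass loss = 0.936 μm/a × 7.14 g/cm³ = 6.683 g·m⁻²·a⁻¹
copper: f(T) = -0.080·(T−10) [T>10 °C] = -1.0640
  Pd branch = 0.0053·Pd^0.26·e^(0.059·RH+f) = 0.2755 μm/a
  Cl⁻ term: 0.01025·4.9^0.27·exp(0.036·79+0.049·23.3) = 0.8473
  sum: 0.2755 + 0.8473 → r_corr = 1.123 μm/a
  mass loss = 1.123 μm/a × 8.96 g/cm³ = 10.06 g·m⁻²·a⁻¹
Ordering by g·m⁻²·a⁻¹: copper (10.1) > zinc (6.68)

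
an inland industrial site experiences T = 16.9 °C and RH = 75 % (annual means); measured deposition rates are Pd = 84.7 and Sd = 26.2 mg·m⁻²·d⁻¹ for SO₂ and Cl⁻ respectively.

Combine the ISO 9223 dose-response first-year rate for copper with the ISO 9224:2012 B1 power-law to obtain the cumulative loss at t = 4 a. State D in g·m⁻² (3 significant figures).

D(4) = 37.3 g·m⁻²

copper: f(T) = -0.080·(T−10) [T>10 °C] = -0.5520
  SO₂ term: 0.0053·84.7^0.26·exp(0.059·75-0.5520) = 0.8083
  Cl⁻ term: 0.01025·26.2^0.27·exp(0.036·75+0.049·16.9) = 0.8431
  sum: 0.8083 + 0.8431 → r_corr = 1.651 μm/a
Power-law: D(4) = r_corr · 4^0.667
  D(4) = 1.651 × 4^0.667 = 1.651 × 2.521 = 4.163 μm
  Mass loss = 4.163 μm × 8.96 g/cm³ = 37.3 g·m⁻²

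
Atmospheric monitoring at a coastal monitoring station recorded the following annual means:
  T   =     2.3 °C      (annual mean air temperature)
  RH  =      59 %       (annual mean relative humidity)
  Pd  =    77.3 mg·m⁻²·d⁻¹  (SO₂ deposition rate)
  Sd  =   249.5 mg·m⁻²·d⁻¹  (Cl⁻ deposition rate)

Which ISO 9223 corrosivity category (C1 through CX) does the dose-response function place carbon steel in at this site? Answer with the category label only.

C3

carbon steel: T≤10 °C ⇒ hinge +0.150·(2.3−10) = -1.1550
  sulphur-dioxide contribution → 17.41 μm/a
  chloride contribution → 24.01 μm/a
  total first-year rate 41.41 μm/a
ISO 9223 Table 2 (carbon steel): 25 < 41.4 ≤ 50 μm/a ⇒ C3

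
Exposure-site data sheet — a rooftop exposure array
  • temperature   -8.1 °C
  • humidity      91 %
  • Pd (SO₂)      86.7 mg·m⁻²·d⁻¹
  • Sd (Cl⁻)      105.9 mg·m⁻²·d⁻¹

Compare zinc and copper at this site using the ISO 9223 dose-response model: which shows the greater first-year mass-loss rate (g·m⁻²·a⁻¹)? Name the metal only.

zinc: temperature factor f = +0.038·(-18.1) = -0.6878
  sulphur-dioxide contribution → 3.038 μm/a
  chloride contribution → 0.2596 μm/a
  total first-year rate 3.298 μm/a
  mass loss = 3.298 μm/a × 7.14 g/cm³ = 23.54 g·m⁻²·a⁻¹
copper: f(T) = +0.126·(T−10) [T≤10 °C] = -2.2806
  sulphur-dioxide contribution → 0.3711 μm/a
  chloride contribution → 0.6424 μm/a
  total first-year rate 1.013 μm/a
  mass loss = 1.013 μm/a × 8.96 g/cm³ = 9.081 g·m⁻²·a⁻¹
Ordering by g·m⁻²·a⁻¹: zinc (23.5) > copper (9.08)

zinc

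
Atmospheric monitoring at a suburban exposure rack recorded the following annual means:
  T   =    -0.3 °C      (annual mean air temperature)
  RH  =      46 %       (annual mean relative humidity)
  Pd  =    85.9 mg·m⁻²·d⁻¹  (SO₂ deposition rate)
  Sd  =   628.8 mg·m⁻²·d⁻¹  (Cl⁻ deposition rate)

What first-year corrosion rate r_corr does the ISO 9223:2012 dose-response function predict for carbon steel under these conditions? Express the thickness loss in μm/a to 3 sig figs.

r_corr = 34.6 μm/a

carbon steel: f(T) = +0.150·(T−10) [T≤10 °C] = -1.5450
  Pd branch = 1.77·Pd^0.52·e^(0.02·RH+f) = 9.599 μm/a
  Cl⁻ term: 0.102·628.8^0.62·exp(0.033·46+0.04·-0.3) = 24.99
  sum: 9.599 + 24.99 → r_corr = 34.59 μm/a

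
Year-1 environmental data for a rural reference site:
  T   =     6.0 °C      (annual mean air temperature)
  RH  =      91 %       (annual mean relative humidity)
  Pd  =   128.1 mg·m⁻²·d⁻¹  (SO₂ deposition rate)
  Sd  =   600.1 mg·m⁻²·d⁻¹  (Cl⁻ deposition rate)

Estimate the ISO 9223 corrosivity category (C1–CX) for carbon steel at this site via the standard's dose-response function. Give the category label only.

CX

carbon steel: temperature factor f = +0.150·(-4.0) = -0.6000
  Pd branch = 1.77·Pd^0.52·e^(0.02·RH+f) = 74.77 μm/a
  Cl⁻ term: 0.102·600.1^0.62·exp(0.033·91+0.04·6.0) = 137.9
  r_corr = 74.77 + 137.9 = 212.7 μm/a
ISO 9223 Table 2 (carbon steel): 200 < 213 ≤ 700 μm/a ⇒ CX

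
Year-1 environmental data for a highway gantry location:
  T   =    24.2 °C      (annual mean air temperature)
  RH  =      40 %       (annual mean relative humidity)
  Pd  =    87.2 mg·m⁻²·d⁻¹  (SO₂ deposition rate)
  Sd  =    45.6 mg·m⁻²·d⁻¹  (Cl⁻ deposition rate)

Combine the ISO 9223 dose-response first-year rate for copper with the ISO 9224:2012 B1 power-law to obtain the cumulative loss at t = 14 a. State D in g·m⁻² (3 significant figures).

D(14) = 23.7 g·m⁻²

copper: f(T) = -0.080·(T−10) [T>10 °C] = -1.1360
  SO₂ term: 0.0053·87.2^0.26·exp(0.059·40-1.1360) = 0.0576
  Cl⁻ term: 0.01025·45.6^0.27·exp(0.036·40+0.049·24.2) = 0.3972
  r_corr = 0.0576 + 0.3972 = 0.4548 μm/a
ISO 9224: D(t) = r_corr · t^b with b = 0.667 (copper, B1)
  D(14) = 0.4548 × 14^0.667 = 0.4548 × 5.814 = 2.644 μm
  Mass loss = 2.644 μm × 8.96 g/cm³ = 23.69 g·m⁻²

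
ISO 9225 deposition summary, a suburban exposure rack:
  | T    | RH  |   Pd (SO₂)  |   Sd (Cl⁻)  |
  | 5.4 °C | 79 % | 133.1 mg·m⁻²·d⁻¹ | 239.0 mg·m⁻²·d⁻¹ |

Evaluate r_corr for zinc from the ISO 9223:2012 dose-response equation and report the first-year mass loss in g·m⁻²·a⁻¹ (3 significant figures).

zinc: temperature factor f = +0.038·(-4.6) = -0.1748
  sulphur-dioxide contribution → 3.528 μm/a
  chloride contribution → 1.182 μm/a
  ⇒ r_corr(zinc) = 4.71 μm/a
Convert to mass loss: 4.71 μm/a × 7.14 g/cm³ = 33.63 g·m⁻²·a⁻¹

r_corr = 33.6 g·m⁻²·a⁻¹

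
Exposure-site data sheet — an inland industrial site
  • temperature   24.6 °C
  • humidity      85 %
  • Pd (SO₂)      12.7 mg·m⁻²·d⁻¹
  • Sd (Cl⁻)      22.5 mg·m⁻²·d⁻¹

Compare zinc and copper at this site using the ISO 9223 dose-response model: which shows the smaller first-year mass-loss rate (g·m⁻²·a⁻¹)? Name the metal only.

zinc: temperature factor f = -0.071·(14.6) = -1.0366
  Pd branch = 0.0129·Pd^0.44·e^(0.046·RH+f) = 0.6985 μm/a
  Sd branch = 0.0175·Sd^0.57·e^(0.008·RH+0.085·T) = 1.649 μm/a
  sum: 0.6985 + 1.649 → r_corr = 2.347 μm/a
  mass loss = 2.347 μm/a × 7.14 g/cm³ = 16.76 g·m⁻²·a⁻¹
copper: f(T) = -0.080·(T−10) [T>10 °C] = -1.1680
  Pd branch = 0.0053·Pd^0.26·e^(0.059·RH+f) = 0.4808 μm/a
  Cl⁻ term: 0.01025·22.5^0.27·exp(0.036·85+0.049·24.6) = 1.691
  sum: 0.4808 + 1.691 → r_corr = 2.172 μm/a
  mass loss = 2.172 μm/a × 8.96 g/cm³ = 19.46 g·m⁻²·a⁻¹
Ordering by g·m⁻²·a⁻¹: copper (19.5) > zinc (16.8)

zinc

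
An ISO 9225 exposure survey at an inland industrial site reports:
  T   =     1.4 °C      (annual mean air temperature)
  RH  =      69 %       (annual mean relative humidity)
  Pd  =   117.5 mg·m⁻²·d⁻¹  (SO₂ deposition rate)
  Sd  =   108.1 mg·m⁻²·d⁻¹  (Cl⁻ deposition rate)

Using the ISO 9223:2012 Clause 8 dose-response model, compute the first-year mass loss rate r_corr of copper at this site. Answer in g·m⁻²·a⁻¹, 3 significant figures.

copper: T≤10 °C ⇒ hinge +0.126·(1.4−10) = -1.0836
  Pd branch = 0.0053·Pd^0.26·e^(0.059·RH+f) = 0.363 μm/a
  Sd branch = 0.01025·Sd^0.27·e^(0.036·RH+0.049·T) = 0.4661 μm/a
  r_corr = 0.363 + 0.4661 = 0.829 μm/a
Convert to mass loss: 0.829 μm/a × 8.96 g/cm³ = 7.428 g·m⁻²·a⁻¹

r_corr = 7.43 g·m⁻²·a⁻¹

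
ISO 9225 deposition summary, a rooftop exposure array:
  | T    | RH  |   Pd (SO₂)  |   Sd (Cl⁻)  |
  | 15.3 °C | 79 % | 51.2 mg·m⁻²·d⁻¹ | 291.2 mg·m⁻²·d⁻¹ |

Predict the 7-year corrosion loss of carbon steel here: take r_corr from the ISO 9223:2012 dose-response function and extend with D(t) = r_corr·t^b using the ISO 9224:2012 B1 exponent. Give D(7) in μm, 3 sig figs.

D(7) = 376 μm

carbon steel: f(T) = -0.054·(T−10) [T>10 °C] = -0.2862
  SO₂ term: 1.77·51.2^0.52·exp(0.02·79-0.2862) = 49.97
  Sd branch = 0.102·Sd^0.62·e^(0.033·RH+0.04·T) = 85.98 μm/a
  r_corr = 49.97 + 85.98 = 135.9 μm/a
Power-law: D(7) = r_corr · 7^0.523
  D(7) = 135.9 × 7^0.523 = 135.9 × 2.767 = 376.1 μm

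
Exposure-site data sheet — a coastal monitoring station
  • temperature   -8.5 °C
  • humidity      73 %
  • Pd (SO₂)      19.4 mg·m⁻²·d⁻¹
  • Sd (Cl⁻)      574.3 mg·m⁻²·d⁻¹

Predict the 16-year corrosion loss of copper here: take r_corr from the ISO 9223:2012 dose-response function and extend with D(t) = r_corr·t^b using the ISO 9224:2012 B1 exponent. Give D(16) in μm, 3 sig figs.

copper: f(T) = +0.126·(T−10) [T≤10 °C] = -2.3310
  sulphur-dioxide contribution → 0.08266 μm/a
  chloride contribution → 0.5202 μm/a
  total first-year rate 0.6028 μm/a
Power-law: D(16) = r_corr · 16^0.667
  D(16) = 0.6028 × 16^0.667 = 0.6028 × 6.355 = 3.831 μm

D(16) = 3.83 μm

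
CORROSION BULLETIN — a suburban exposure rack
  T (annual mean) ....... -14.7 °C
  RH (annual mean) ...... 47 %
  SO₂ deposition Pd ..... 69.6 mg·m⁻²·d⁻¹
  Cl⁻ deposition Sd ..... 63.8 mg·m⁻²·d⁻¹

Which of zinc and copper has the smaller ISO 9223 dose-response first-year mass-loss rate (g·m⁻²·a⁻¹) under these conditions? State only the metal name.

zinc: f(T) = +0.038·(T−10) [T≤10 °C] = -0.9386
  SO₂ term: 0.0129·69.6^0.44·exp(0.046·47-0.9386) = 0.2836
  Cl⁻ term: 0.0175·63.8^0.57·exp(0.008·47+0.085·-14.7) = 0.07806
  sum: 0.2836 + 0.07806 → r_corr = 0.3616 μm/a
  mass loss = 0.3616 μm/a × 7.14 g/cm³ = 2.582 g·m⁻²·a⁻¹
copper: T≤10 °C ⇒ hinge +0.126·(-14.7−10) = -3.1122
  SO₂ term: 0.0053·69.6^0.26·exp(0.059·47-3.1122) = 0.01138
  Cl⁻ term: 0.01025·63.8^0.27·exp(0.036·47+0.049·-14.7) = 0.08318
  sum: 0.01138 + 0.08318 → r_corr = 0.09456 μm/a
  mass loss = 0.09456 μm/a × 8.96 g/cm³ = 0.8473 g·m⁻²·a⁻¹
Ordering by g·m⁻²·a⁻¹: zinc (2.58) > copper (0.847)

copper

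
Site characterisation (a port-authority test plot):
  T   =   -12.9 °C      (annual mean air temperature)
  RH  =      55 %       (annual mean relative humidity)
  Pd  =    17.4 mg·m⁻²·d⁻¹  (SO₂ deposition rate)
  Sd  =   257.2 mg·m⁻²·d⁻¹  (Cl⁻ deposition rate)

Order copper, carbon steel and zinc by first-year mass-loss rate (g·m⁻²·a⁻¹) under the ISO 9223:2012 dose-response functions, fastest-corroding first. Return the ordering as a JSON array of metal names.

["carbon steel", "zinc", "copper"]

copper: temperature factor f = +0.126·(-22.9) = -2.8854
  SO₂ term: 0.0053·17.4^0.26·exp(0.059·55-2.8854) = 0.01596
  Sd branch = 0.01025·Sd^0.27·e^(0.036·RH+0.049·T) = 0.1766 μm/a
  sum: 0.01596 + 0.1766 → r_corr = 0.1925 μm/a
  mass loss = 0.1925 μm/a × 8.96 g/cm³ = 1.725 g·m⁻²·a⁻¹
carbon steel: f(T) = +0.150·(T−10) [T≤10 °C] = -3.4350
  Pd branch = 1.77·Pd^0.52·e^(0.02·RH+f) = 0.7568 μm/a
  Sd branch = 0.102·Sd^0.62·e^(0.033·RH+0.04·T) = 11.67 μm/a
  r_corr = 0.7568 + 11.67 = 12.43 μm/a
  mass loss = 12.43 μm/a × 7.85 g/cm³ = 97.56 g·m⁻²·a⁻¹
zinc: temperature factor f = +0.038·(-22.9) = -0.8702
  SO₂ term: 0.0129·17.4^0.44·exp(0.046·55-0.8702) = 0.2384
  Cl⁻ term: 0.0175·257.2^0.57·exp(0.008·55+0.085·-12.9) = 0.2147
  r_corr = 0.2384 + 0.2147 = 0.4531 μm/a
  mass loss = 0.4531 μm/a × 7.14 g/cm³ = 3.235 g·m⁻²·a⁻¹
Ordering by g·m⁻²·a⁻¹: carbon steel (97.6) > zinc (3.23) > copper (1.72)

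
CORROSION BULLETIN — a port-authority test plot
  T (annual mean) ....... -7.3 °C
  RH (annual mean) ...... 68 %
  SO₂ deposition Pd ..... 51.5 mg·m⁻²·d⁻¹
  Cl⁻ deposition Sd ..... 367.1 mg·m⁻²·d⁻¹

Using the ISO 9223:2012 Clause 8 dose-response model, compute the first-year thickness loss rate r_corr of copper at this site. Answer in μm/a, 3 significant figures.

r_corr = 0.501 μm/a

copper: temperature factor f = +0.126·(-17.3) = -2.1798
  Pd branch = 0.0053·Pd^0.26·e^(0.059·RH+f) = 0.09227 μm/a
  Cl⁻ term: 0.01025·367.1^0.27·exp(0.036·68+0.049·-7.3) = 0.4083
  sum: 0.09227 + 0.4083 → r_corr = 0.5006 μm/a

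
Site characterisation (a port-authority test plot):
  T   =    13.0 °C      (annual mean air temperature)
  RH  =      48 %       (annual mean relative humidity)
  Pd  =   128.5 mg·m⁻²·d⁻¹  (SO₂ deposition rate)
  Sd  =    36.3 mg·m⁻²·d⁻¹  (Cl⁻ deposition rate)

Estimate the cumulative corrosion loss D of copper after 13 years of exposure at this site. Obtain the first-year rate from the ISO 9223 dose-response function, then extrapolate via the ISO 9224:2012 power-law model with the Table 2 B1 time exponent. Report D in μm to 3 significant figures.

copper: temperature factor f = -0.080·(3.0) = -0.2400
  SO₂ term: 0.0053·128.5^0.26·exp(0.059·48-0.2400) = 0.2502
  Sd branch = 0.01025·Sd^0.27·e^(0.036·RH+0.049·T) = 0.2877 μm/a
  r_corr = 0.2502 + 0.2877 = 0.5379 μm/a
Long-term exponent b (ISO 9224 Table 2, B1) = 0.667
  D(13) = 0.5379 × 13^0.667 = 0.5379 × 5.534 = 2.977 μm

D(13) = 2.98 μm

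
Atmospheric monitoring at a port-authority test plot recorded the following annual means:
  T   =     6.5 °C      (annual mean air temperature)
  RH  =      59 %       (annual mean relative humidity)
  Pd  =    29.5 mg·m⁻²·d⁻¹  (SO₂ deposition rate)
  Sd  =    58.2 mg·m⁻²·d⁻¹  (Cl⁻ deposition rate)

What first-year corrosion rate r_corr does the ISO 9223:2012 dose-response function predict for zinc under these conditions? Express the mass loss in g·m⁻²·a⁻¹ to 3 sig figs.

r_corr = 8.92 g·m⁻²·a⁻¹

zinc: f(T) = +0.038·(T−10) [T≤10 °C] = -0.1330
  sulphur-dioxide contribution → 0.7555 μm/a
  chloride contribution → 0.4943 μm/a
  total first-year rate 1.25 μm/a
Convert to mass loss: 1.25 μm/a × 7.14 g/cm³ = 8.923 g·m⁻²·a⁻¹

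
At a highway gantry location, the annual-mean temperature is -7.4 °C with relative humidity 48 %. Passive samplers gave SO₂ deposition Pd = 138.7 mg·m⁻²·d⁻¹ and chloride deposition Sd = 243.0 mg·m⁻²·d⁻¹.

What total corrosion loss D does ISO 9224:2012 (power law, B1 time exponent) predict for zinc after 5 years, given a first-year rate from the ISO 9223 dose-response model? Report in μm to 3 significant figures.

D(5) = 3.12 μm

zinc: f(T) = +0.038·(T−10) [T≤10 °C] = -0.6612
  Pd branch = 0.0129·Pd^0.44·e^(0.046·RH+f) = 0.5307 μm/a
  Cl⁻ term: 0.0175·243.0^0.57·exp(0.008·48+0.085·-7.4) = 0.3136
  r_corr = 0.5307 + 0.3136 = 0.8444 μm/a
ISO 9224: D(t) = r_corr · t^b with b = 0.813 (zinc, B1)
  D(5) = 0.8444 × 5^0.813 = 0.8444 × 3.701 = 3.125 μm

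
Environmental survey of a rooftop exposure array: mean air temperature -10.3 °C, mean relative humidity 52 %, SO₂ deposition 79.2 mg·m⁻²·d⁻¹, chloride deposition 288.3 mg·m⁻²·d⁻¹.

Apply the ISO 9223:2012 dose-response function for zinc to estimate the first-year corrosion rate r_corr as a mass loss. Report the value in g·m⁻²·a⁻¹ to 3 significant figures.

zinc: temperature factor f = +0.038·(-20.3) = -0.7714
  sulphur-dioxide contribution → 0.4465 μm/a
  chloride contribution → 0.279 μm/a
  total first-year rate 0.7255 μm/a
Convert to mass loss: 0.7255 μm/a × 7.14 g/cm³ = 5.18 g·m⁻²·a⁻¹

r_corr = 5.18 g·m⁻²·a⁻¹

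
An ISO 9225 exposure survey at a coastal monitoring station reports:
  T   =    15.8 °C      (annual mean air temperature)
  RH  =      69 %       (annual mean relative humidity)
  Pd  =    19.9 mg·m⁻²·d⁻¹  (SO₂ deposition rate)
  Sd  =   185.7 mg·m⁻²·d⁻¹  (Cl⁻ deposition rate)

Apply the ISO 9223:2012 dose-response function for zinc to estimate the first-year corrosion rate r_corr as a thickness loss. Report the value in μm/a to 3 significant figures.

zinc: f(T) = -0.071·(T−10) [T>10 °C] = -0.4118
  Pd branch = 0.0129·Pd^0.44·e^(0.046·RH+f) = 0.7615 μm/a
  Cl⁻ term: 0.0175·185.7^0.57·exp(0.008·69+0.085·15.8) = 2.287
  sum: 0.7615 + 2.287 → r_corr = 3.048 μm/a

r_corr = 3.05 μm/a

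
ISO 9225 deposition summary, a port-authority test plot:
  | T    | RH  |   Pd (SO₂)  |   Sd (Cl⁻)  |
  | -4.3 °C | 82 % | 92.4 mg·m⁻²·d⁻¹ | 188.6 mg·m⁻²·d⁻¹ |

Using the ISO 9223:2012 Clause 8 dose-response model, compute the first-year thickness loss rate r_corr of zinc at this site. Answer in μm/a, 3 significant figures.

zinc: f(T) = +0.038·(T−10) [T≤10 °C] = -0.5434
  SO₂ term: 0.0129·92.4^0.44·exp(0.046·82-0.5434) = 2.386
  Sd branch = 0.0175·Sd^0.57·e^(0.008·RH+0.085·T) = 0.4637 μm/a
  sum: 2.386 + 0.4637 → r_corr = 2.85 μm/a

r_corr = 2.85 μm/a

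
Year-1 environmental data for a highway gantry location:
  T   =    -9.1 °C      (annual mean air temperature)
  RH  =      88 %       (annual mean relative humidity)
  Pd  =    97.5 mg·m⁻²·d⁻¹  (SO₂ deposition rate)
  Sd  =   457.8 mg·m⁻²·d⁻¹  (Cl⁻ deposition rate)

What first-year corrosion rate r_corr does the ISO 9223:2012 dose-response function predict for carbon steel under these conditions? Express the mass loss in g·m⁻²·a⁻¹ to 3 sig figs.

r_corr = 503 g·m⁻²·a⁻¹

carbon steel: T≤10 °C ⇒ hinge +0.150·(-9.1−10) = -2.8650
  sulphur-dioxide contribution → 6.344 μm/a
  chloride contribution → 57.72 μm/a
  total first-year rate 64.06 μm/a
Convert to mass loss: 64.06 μm/a × 7.85 g/cm³ = 502.9 g·m⁻²·a⁻¹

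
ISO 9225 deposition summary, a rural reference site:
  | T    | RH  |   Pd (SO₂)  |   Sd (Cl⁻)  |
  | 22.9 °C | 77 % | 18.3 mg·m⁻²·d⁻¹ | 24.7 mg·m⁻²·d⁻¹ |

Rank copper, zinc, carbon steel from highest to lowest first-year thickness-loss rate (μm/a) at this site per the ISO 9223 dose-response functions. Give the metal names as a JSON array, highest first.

copper: temperature factor f = -0.080·(12.9) = -1.0320
  Pd branch = 0.0053·Pd^0.26·e^(0.059·RH+f) = 0.3779 μm/a
  Sd branch = 0.01025·Sd^0.27·e^(0.036·RH+0.049·T) = 1.197 μm/a
  sum: 0.3779 + 1.197 → r_corr = 1.574 μm/a
zinc: f(T) = -0.071·(T−10) [T>10 °C] = -0.9159
  Pd branch = 0.0129·Pd^0.44·e^(0.046·RH+f) = 0.6406 μm/a
  Cl⁻ term: 0.0175·24.7^0.57·exp(0.008·77+0.085·22.9) = 1.412
  r_corr = 0.6406 + 1.412 = 2.052 μm/a
carbon steel: temperature factor f = -0.054·(12.9) = -0.6966
  Pd branch = 1.77·Pd^0.52·e^(0.02·RH+f) = 18.65 μm/a
  Sd branch = 0.102·Sd^0.62·e^(0.033·RH+0.04·T) = 23.63 μm/a
  sum: 18.65 + 23.63 → r_corr = 42.28 μm/a
Ordering by μm/a: carbon steel (42.3) > zinc (2.05) > copper (1.57)

["carbon steel", "zinc", "copper"]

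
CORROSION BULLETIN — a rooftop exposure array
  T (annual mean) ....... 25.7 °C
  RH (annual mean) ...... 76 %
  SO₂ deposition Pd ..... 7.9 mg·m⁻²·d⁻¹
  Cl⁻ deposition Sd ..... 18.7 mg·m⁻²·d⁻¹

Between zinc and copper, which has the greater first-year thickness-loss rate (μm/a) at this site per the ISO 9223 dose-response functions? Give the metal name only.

zinc: T>10 °C ⇒ hinge -0.071·(25.7−10) = -1.1147
  Pd branch = 0.0129·Pd^0.44·e^(0.046·RH+f) = 0.3465 μm/a
  Cl⁻ term: 0.0175·18.7^0.57·exp(0.008·76+0.085·25.7) = 1.516
  sum: 0.3465 + 1.516 → r_corr = 1.863 μm/a
copper: T>10 °C ⇒ hinge -0.080·(25.7−10) = -1.2560
  Pd branch = 0.0053·Pd^0.26·e^(0.059·RH+f) = 0.2289 μm/a
  Sd branch = 0.01025·Sd^0.27·e^(0.036·RH+0.049·T) = 1.228 μm/a
  r_corr = 0.2289 + 1.228 = 1.457 μm/a
Ordering by μm/a: zinc (1.86) > copper (1.46)

zinc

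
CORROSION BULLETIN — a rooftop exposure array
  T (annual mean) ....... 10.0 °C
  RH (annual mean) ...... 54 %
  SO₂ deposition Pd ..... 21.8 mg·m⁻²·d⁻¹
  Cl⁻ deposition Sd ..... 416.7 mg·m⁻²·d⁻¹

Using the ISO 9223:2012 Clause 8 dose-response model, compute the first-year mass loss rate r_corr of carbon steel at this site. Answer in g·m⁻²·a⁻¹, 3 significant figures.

r_corr = 502 g·m⁻²·a⁻¹

carbon steel: temperature factor f = +0.150·(0.0) = +0.0000
  Pd branch = 1.77·Pd^0.52·e^(0.02·RH+f) = 25.88 μm/a
  Cl⁻ term: 0.102·416.7^0.62·exp(0.033·54+0.04·10.0) = 38.06
  sum: 25.88 + 38.06 → r_corr = 63.95 μm/a
Convert to mass loss: 63.95 μm/a × 7.85 g/cm³ = 502 g·m⁻²·a⁻¹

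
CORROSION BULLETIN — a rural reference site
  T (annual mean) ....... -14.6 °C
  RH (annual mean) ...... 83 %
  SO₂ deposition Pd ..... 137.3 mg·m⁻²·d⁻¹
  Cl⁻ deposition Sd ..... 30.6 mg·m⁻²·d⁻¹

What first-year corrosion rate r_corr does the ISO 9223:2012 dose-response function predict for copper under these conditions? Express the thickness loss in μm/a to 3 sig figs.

copper: temperature factor f = +0.126·(-24.6) = -3.0996
  Pd branch = 0.0053·Pd^0.26·e^(0.059·RH+f) = 0.115 μm/a
  Sd branch = 0.01025·Sd^0.27·e^(0.036·RH+0.049·T) = 0.2505 μm/a
  sum: 0.115 + 0.2505 → r_corr = 0.3655 μm/a

r_corr = 0.366 μm/a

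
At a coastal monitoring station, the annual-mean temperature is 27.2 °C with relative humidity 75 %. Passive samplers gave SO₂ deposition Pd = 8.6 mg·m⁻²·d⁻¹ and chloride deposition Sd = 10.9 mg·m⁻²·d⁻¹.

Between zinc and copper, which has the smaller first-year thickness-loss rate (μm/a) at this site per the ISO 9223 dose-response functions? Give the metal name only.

zinc: T>10 °C ⇒ hinge -0.071·(27.2−10) = -1.2212
  SO₂ term: 0.0129·8.6^0.44·exp(0.046·75-1.2212) = 0.3088
  Cl⁻ term: 0.0175·10.9^0.57·exp(0.008·75+0.085·27.2) = 1.256
  sum: 0.3088 + 1.256 → r_corr = 1.565 μm/a
copper: f(T) = -0.080·(T−10) [T>10 °C] = -1.3760
  SO₂ term: 0.0053·8.6^0.26·exp(0.059·75-1.3760) = 0.1956
  Cl⁻ term: 0.01025·10.9^0.27·exp(0.036·75+0.049·27.2) = 1.102
  r_corr = 0.1956 + 1.102 = 1.298 μm/a
Ordering by μm/a: zinc (1.56) > copper (1.3)

copper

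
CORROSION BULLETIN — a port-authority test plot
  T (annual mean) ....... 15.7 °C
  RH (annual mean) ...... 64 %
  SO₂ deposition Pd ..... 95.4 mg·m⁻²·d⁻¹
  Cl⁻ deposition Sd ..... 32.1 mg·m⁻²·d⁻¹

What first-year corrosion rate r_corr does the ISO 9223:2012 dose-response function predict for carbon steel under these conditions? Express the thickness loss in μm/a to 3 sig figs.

r_corr = 63.6 μm/a

carbon steel: temperature factor f = -0.054·(5.7) = -0.3078
  sulphur-dioxide contribution → 50.07 μm/a
  chloride contribution → 13.57 μm/a
  ⇒ r_corr(carbon steel) = 63.64 μm/a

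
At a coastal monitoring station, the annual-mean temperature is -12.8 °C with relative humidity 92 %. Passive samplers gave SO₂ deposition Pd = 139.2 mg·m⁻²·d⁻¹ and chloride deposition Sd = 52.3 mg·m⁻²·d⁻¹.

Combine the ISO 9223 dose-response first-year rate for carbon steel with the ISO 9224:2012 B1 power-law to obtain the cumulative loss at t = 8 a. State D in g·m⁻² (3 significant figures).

D(8) = 455 g·m⁻²

carbon steel: T≤10 °C ⇒ hinge +0.150·(-12.8−10) = -3.4200
  Pd branch = 1.77·Pd^0.52·e^(0.02·RH+f) = 4.748 μm/a
  Cl⁻ term: 0.102·52.3^0.62·exp(0.033·92+0.04·-12.8) = 14.8
  sum: 4.748 + 14.8 → r_corr = 19.55 μm/a
Long-term exponent b (ISO 9224 Table 2, B1) = 0.523
  D(8) = 19.55 × 8^0.523 = 19.55 × 2.967 = 57.99 μm
  Mass loss = 57.99 μm × 7.85 g/cm³ = 455.3 g·m⁻²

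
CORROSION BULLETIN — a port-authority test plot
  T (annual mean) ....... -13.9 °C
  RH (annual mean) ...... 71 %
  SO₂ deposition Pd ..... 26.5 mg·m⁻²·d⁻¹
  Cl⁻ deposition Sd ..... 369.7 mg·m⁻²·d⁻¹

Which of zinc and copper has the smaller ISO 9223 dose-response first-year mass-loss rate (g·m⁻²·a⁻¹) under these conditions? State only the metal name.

copper

zinc: T≤10 °C ⇒ hinge +0.038·(-13.9−10) = -0.9082
  SO₂ term: 0.0129·26.5^0.44·exp(0.046·71-0.9082) = 0.5765
  Cl⁻ term: 0.0175·369.7^0.57·exp(0.008·71+0.085·-13.9) = 0.2756
  r_corr = 0.5765 + 0.2756 = 0.8521 μm/a
  mass loss = 0.8521 μm/a × 7.14 g/cm³ = 6.084 g·m⁻²·a⁻¹
copper: T≤10 °C ⇒ hinge +0.126·(-13.9−10) = -3.0114
  Pd branch = 0.0053·Pd^0.26·e^(0.059·RH+f) = 0.04034 μm/a
  Sd branch = 0.01025·Sd^0.27·e^(0.036·RH+0.049·T) = 0.3298 μm/a
  r_corr = 0.04034 + 0.3298 = 0.3702 μm/a
  mass loss = 0.3702 μm/a × 8.96 g/cm³ = 3.317 g·m⁻²·a⁻¹
Ordering by g·m⁻²·a⁻¹: zinc (6.08) > copper (3.32)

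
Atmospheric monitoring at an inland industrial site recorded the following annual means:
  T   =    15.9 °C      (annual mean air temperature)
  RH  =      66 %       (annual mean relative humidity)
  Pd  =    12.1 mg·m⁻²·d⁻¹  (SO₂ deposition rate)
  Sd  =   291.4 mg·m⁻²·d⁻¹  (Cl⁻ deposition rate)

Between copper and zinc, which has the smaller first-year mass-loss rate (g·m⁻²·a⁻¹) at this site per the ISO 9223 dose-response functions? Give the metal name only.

copper: temperature factor f = -0.080·(5.9) = -0.4720
  SO₂ term: 0.0053·12.1^0.26·exp(0.059·66-0.4720) = 0.3104
  Cl⁻ term: 0.01025·291.4^0.27·exp(0.036·66+0.049·15.9) = 1.113
  sum: 0.3104 + 1.113 → r_corr = 1.423 μm/a
  mass loss = 1.423 μm/a × 8.96 g/cm³ = 12.75 g·m⁻²·a⁻¹
zinc: f(T) = -0.071·(T−10) [T>10 °C] = -0.4189
  Pd branch = 0.0129·Pd^0.44·e^(0.046·RH+f) = 0.5292 μm/a
  Sd branch = 0.0175·Sd^0.57·e^(0.008·RH+0.085·T) = 2.911 μm/a
  sum: 0.5292 + 2.911 → r_corr = 3.44 μm/a
  mass loss = 3.44 μm/a × 7.14 g/cm³ = 24.56 g·m⁻²·a⁻¹
Ordering by g·m⁻²·a⁻¹: zinc (24.6) > copper (12.8)

copper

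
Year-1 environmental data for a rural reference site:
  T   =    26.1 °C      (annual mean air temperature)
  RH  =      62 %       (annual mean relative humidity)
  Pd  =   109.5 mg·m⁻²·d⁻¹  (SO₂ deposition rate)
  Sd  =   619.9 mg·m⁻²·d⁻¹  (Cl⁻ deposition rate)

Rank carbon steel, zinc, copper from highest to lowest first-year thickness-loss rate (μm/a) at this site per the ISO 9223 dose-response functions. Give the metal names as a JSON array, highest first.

["carbon steel", "zinc", "copper"]

carbon steel: temperature factor f = -0.054·(16.1) = -0.8694
  sulphur-dioxide contribution → 29.47 μm/a
  chloride contribution → 120.7 μm/a
  ⇒ r_corr(carbon steel) = 150.2 μm/a
zinc: f(T) = -0.071·(T−10) [T>10 °C] = -1.1431
  sulphur-dioxide contribution → 0.5625 μm/a
  chloride contribution → 10.32 μm/a
  total first-year rate 10.88 μm/a
copper: f(T) = -0.080·(T−10) [T>10 °C] = -1.2880
  sulphur-dioxide contribution → 0.1922 μm/a
  chloride contribution → 1.947 μm/a
  ⇒ r_corr(copper) = 2.139 μm/a
Ordering by μm/a: carbon steel (150) > zinc (10.9) > copper (2.14)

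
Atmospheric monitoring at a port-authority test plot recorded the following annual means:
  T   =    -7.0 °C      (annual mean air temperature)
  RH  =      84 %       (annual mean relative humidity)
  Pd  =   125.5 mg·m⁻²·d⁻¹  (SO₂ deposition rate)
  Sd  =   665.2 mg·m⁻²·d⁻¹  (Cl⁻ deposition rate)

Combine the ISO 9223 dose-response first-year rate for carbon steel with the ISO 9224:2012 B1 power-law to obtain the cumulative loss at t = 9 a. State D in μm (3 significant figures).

D(9) = 248 μm

carbon steel: f(T) = +0.150·(T−10) [T≤10 °C] = -2.5500
  SO₂ term: 1.77·125.5^0.52·exp(0.02·84-2.5500) = 9.15
  Cl⁻ term: 0.102·665.2^0.62·exp(0.033·84+0.04·-7.0) = 69.36
  sum: 9.15 + 69.36 → r_corr = 78.51 μm/a
ISO 9224: D(t) = r_corr · t^b with b = 0.523 (carbon steel, B1)
  D(9) = 78.51 × 9^0.523 = 78.51 × 3.156 = 247.7 μm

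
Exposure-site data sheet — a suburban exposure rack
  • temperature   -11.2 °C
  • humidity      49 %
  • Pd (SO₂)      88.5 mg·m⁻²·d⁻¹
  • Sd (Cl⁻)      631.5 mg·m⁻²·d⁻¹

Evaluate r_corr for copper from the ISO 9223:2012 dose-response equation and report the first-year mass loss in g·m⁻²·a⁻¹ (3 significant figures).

r_corr = 1.96 g·m⁻²·a⁻¹

copper: temperature factor f = +0.126·(-21.2) = -2.6712
  SO₂ term: 0.0053·88.5^0.26·exp(0.059·49-2.6712) = 0.02118
  Cl⁻ term: 0.01025·631.5^0.27·exp(0.036·49+0.049·-11.2) = 0.1971
  r_corr = 0.02118 + 0.1971 = 0.2182 μm/a
Convert to mass loss: 0.2182 μm/a × 8.96 g/cm³ = 1.955 g·m⁻²·a⁻¹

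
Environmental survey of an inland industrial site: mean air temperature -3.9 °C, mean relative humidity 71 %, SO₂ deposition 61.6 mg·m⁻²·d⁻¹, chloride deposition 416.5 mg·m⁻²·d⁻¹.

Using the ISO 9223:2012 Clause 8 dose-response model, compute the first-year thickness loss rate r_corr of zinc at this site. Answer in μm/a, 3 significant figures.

zinc: temperature factor f = +0.038·(-13.9) = -0.5282
  SO₂ term: 0.0129·61.6^0.44·exp(0.046·71-0.5282) = 1.222
  Cl⁻ term: 0.0175·416.5^0.57·exp(0.008·71+0.085·-3.9) = 0.6901
  sum: 1.222 + 0.6901 → r_corr = 1.912 μm/a

r_corr = 1.91 μm/a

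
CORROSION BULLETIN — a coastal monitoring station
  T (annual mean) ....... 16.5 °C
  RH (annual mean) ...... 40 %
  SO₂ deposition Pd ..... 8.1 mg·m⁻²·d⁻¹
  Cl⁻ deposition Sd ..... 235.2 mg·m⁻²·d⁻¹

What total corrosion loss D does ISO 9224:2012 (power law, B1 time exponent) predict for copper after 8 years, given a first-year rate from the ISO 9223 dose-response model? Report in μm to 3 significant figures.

D(8) = 1.93 μm

copper: temperature factor f = -0.080·(6.5) = -0.5200
  Pd branch = 0.0053·Pd^0.26·e^(0.059·RH+f) = 0.05749 μm/a
  Cl⁻ term: 0.01025·235.2^0.27·exp(0.036·40+0.049·16.5) = 0.4242
  r_corr = 0.05749 + 0.4242 = 0.4816 μm/a
ISO 9224: D(t) = r_corr · t^b with b = 0.667 (copper, B1)
  D(8) = 0.4816 × 8^0.667 = 0.4816 × 4.003 = 1.928 μm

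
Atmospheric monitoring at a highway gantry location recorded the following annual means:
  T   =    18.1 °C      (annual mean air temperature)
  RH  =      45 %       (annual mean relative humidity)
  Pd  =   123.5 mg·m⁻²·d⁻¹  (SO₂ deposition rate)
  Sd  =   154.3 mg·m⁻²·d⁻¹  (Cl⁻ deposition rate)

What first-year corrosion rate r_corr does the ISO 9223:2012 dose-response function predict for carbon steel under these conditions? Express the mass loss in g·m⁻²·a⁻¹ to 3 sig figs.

r_corr = 436 g·m⁻²·a⁻¹

carbon steel: T>10 °C ⇒ hinge -0.054·(18.1−10) = -0.4374
  Pd branch = 1.77·Pd^0.52·e^(0.02·RH+f) = 34.4 μm/a
  Cl⁻ term: 0.102·154.3^0.62·exp(0.033·45+0.04·18.1) = 21.12
  sum: 34.4 + 21.12 → r_corr = 55.52 μm/a
Convert to mass loss: 55.52 μm/a × 7.85 g/cm³ = 435.8 g·m⁻²·a⁻¹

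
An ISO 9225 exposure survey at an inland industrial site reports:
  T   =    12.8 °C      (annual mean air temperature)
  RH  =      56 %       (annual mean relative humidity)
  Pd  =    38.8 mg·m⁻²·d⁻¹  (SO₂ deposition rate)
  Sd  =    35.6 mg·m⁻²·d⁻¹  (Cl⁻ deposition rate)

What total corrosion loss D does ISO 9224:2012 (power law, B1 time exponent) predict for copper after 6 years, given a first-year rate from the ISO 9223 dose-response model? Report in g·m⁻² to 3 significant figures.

D(6) = 20.0 g·m⁻²

copper: f(T) = -0.080·(T−10) [T>10 °C] = -0.2240
  sulphur-dioxide contribution → 0.2985 μm/a
  chloride contribution → 0.378 μm/a
  total first-year rate 0.6766 μm/a
Long-term exponent b (ISO 9224 Table 2, B1) = 0.667
  D(6) = 0.6766 × 6^0.667 = 0.6766 × 3.304 = 2.235 μm
  Mass loss = 2.235 μm × 8.96 g/cm³ = 20.03 g·m⁻²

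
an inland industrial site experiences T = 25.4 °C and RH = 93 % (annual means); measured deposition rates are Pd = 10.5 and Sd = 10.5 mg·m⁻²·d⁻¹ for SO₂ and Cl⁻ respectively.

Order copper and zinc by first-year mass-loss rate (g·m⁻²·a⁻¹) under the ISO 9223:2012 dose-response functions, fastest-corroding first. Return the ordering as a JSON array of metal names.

copper: T>10 °C ⇒ hinge -0.080·(25.4−10) = -1.2320
  Pd branch = 0.0053·Pd^0.26·e^(0.059·RH+f) = 0.6882 μm/a
  Sd branch = 0.01025·Sd^0.27·e^(0.036·RH+0.049·T) = 1.91 μm/a
  sum: 0.6882 + 1.91 → r_corr = 2.598 μm/a
  mass loss = 2.598 μm/a × 8.96 g/cm³ = 23.28 g·m⁻²·a⁻¹
zinc: f(T) = -0.071·(T−10) [T>10 °C] = -1.0934
  SO₂ term: 0.0129·10.5^0.44·exp(0.046·93-1.0934) = 0.8769
  Cl⁻ term: 0.0175·10.5^0.57·exp(0.008·93+0.085·25.4) = 1.219
  sum: 0.8769 + 1.219 → r_corr = 2.096 μm/a
  mass loss = 2.096 μm/a × 7.14 g/cm³ = 14.96 g·m⁻²·a⁻¹
Ordering by g·m⁻²·a⁻¹: copper (23.3) > zinc (15)

["copper", "zinc"]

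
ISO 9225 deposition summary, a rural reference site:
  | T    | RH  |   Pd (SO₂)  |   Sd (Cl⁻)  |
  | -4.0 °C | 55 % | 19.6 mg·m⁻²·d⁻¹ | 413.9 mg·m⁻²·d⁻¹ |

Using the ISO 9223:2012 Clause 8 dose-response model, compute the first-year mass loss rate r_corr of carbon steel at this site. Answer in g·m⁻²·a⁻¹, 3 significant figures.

carbon steel: f(T) = +0.150·(T−10) [T≤10 °C] = -2.1000
  sulphur-dioxide contribution → 3.06 μm/a
  chloride contribution → 22.38 μm/a
  total first-year rate 25.44 μm/a
Convert to mass loss: 25.44 μm/a × 7.85 g/cm³ = 199.7 g·m⁻²·a⁻¹

r_corr = 200 g·m⁻²·a⁻¹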